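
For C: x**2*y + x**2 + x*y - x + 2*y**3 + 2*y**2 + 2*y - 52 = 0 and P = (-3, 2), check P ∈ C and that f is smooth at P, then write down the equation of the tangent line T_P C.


Tangent line at P: -17*x + 40*y - 131 = 0.

Step 1: f(-3, 2) = 0, so P lies on C.
Step 2: partial derivatives
  f_x(x, y) = 2*x*y + 2*x + y - 1, f_y(x, y) = x**2 + x + 6*y**2 + 4*y + 2.
  f_x(P) = -17, f_y(P) = 40 (gradient nonzero, so P is smooth).
Step 3: tangent line at P: -17·(x − -3) + 40·(y − 2) = 0.
Expanding: -17*x + 40*y - 131 = 0.


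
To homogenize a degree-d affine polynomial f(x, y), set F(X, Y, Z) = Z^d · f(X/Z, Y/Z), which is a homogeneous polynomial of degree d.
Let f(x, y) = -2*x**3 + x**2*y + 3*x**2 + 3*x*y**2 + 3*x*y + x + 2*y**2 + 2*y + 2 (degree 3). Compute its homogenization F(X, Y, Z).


F(X, Y, Z) = -2*X**3 + X**2*Y + 3*X**2*Z + 3*X*Y**2 + 3*X*Y*Z + X*Z**2 + 2*Y**2*Z + 2*Y*Z**2 + 2*Z**3

deg(f) = 3.
Substitute x = X/Z, y = Y/Z into f, then multiply by Z^3.
  monomial -2·x^3·y^0 ↦ -2·X^3·Y^0·Z^0.
  monomial 1·x^2·y^1 ↦ 1·X^2·Y^1·Z^0.
  monomial 3·x^2·y^0 ↦ 3·X^2·Y^0·Z^1.
  monomial 3·x^1·y^2 ↦ 3·X^1·Y^2·Z^0.
  monomial 3·x^1·y^1 ↦ 3·X^1·Y^1·Z^1.
  monomial 1·x^1·y^0 ↦ 1·X^1·Y^0·Z^2.
  monomial 2·x^0·y^2 ↦ 2·X^0·Y^2·Z^1.
  monomial 2·x^0·y^1 ↦ 2·X^0·Y^1·Z^2.
  monomial 2·x^0·y^0 ↦ 2·X^0·Y^0·Z^3.
Collecting: F(X, Y, Z) = -2*X**3 + X**2*Y + 3*X**2*Z + 3*X*Y**2 + 3*X*Y*Z + X*Z**2 + 2*Y**2*Z + 2*Y*Z**2 + 2*Z**3.


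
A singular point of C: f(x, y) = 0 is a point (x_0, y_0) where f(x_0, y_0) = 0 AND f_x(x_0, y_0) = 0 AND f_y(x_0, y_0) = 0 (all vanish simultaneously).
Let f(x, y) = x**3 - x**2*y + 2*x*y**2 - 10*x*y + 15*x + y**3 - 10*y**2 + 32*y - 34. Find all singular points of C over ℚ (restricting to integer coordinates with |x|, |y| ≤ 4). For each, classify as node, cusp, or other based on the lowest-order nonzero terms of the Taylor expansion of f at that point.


Singular points: {(1, 3)}; classification: cusp.

Compute partial derivatives:
  f_x = 3*x**2 - 2*x*y + 2*y**2 - 10*y + 15.
  f_y = -x**2 + 4*x*y - 10*x + 3*y**2 - 20*y + 32.
Scan x_0 ∈ {−4, ..., 4}. For each x_0, f_y(x_0, y) is a polynomial in y; find its integer roots y ∈ {−4, ..., 4}, then test f_x and f at those candidates.
  x = -4: f_y(-4, y) = 3*y**2 - 36*y + 56; no integer root y with |y| ≤ 4.
  x = -3: f_y(-3, y) = 3*y**2 - 32*y + 53; no integer root y with |y| ≤ 4.
  x = -2: f_y(-2, y) = 3*y**2 - 28*y + 48; no integer root y with |y| ≤ 4.
  x = -1: f_y(-1, y) = 3*y**2 - 24*y + 41; no integer root y with |y| ≤ 4.
  x = 0: f_y(0, y) = 3*y**2 - 20*y + 32; vanishes at y ∈ {4}. (0, 4): f_x = 7 ≠ 0.
  x = 1: f_y(1, y) = 3*y**2 - 16*y + 21; vanishes at y ∈ {3}. (1, 3): f_x = 0, f = 0 — SINGULAR.
  x = 2: f_y(2, y) = 3*y**2 - 12*y + 8; no integer root y with |y| ≤ 4.
  x = 3: f_y(3, y) = 3*y**2 - 8*y - 7; no integer root y with |y| ≤ 4.
  x = 4: f_y(4, y) = 3*y**2 - 4*y - 24; no integer root y with |y| ≤ 4.
Only singular point on the grid: (1, 3).
Classify: substitute x = 1 + u, y = 3 + v and expand: f = u**3 - u**2*v + 2*u*v**2 + v**3 + v**2.
No constant or linear terms (consistent with a singular point). Quadratic part: v**2. Cubic part: u**3 - u**2*v + 2*u*v**2 + v**3.
The quadratic part v**2 is a perfect square, so there is a single (double) tangent line v = 0, i.e. y = 3. Restricting the cubic part to that line (v = 0) leaves u**3 ≠ 0, so f is not divisible by v and the branch is v² ≈ -u**3 to lowest order — this is a cusp.
Classification: cusp.


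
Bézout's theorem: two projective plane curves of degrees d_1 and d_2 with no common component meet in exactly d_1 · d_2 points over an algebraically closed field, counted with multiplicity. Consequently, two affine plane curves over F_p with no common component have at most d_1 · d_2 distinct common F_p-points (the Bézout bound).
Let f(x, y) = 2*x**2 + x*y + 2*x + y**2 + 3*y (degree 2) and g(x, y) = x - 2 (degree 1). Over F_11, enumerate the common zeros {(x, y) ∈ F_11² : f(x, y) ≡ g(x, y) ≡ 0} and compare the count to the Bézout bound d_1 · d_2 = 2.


Common zeros: ∅; count = 0; Bézout bound = 2.

deg(f) = 2, deg(g) = 1, so Bézout bound = 2.
Scan x ∈ F_11. For each x, list the y ∈ F_11 with f(x, y) ≡ 0 and those with g(x, y) ≡ 0 (mod 11); the common zeros in that column are the intersection.
  x = 0: f ≡ 0 at y ∈ {0, 8}; g ≡ 0 at y ∈ ∅; common: ∅.
  x = 1: f ≡ 0 at y ∈ {9}; g ≡ 0 at y ∈ ∅; common: ∅.
  x = 2: f ≡ 0 at y ∈ ∅; g ≡ 0 at y ∈ {0, 1, 2, 3, 4, 5, 6, 7, 8, 9, 10}; common: ∅.
  x = 3: f ≡ 0 at y ∈ ∅; g ≡ 0 at y ∈ ∅; common: ∅.
  x = 4: f ≡ 0 at y ∈ ∅; g ≡ 0 at y ∈ ∅; common: ∅.
  x = 5: f ≡ 0 at y ∈ {7}; g ≡ 0 at y ∈ ∅; common: ∅.
  x = 6: f ≡ 0 at y ∈ {5, 8}; g ≡ 0 at y ∈ ∅; common: ∅.
  x = 7: f ≡ 0 at y ∈ {5, 7}; g ≡ 0 at y ∈ ∅; common: ∅.
  x = 8: f ≡ 0 at y ∈ ∅; g ≡ 0 at y ∈ ∅; common: ∅.
  x = 9: f ≡ 0 at y ∈ ∅; g ≡ 0 at y ∈ ∅; common: ∅.
  x = 10: f ≡ 0 at y ∈ {0, 9}; g ≡ 0 at y ∈ ∅; common: ∅.
Collecting: common zeros = ∅, so the count is 0.
Comparison with the Bézout bound: 0 ≤ 2 = deg(f)·deg(g), as expected for curves with no common component (the affine F_11-count falls short of the bound because intersections may lie at infinity, over extension fields, or carry multiplicity).


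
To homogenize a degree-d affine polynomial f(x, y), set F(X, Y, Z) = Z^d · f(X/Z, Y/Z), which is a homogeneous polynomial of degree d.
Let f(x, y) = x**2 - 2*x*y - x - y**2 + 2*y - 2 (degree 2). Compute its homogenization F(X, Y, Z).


F(X, Y, Z) = X**2 - 2*X*Y - X*Z - Y**2 + 2*Y*Z - 2*Z**2

deg(f) = 2.
Substitute x = X/Z, y = Y/Z into f, then multiply by Z^2.
  monomial 1·x^2·y^0 ↦ 1·X^2·Y^0·Z^0.
  monomial -2·x^1·y^1 ↦ -2·X^1·Y^1·Z^0.
  monomial -1·x^1·y^0 ↦ -1·X^1·Y^0·Z^1.
  monomial -1·x^0·y^2 ↦ -1·X^0·Y^2·Z^0.
  monomial 2·x^0·y^1 ↦ 2·X^0·Y^1·Z^1.
  monomial -2·x^0·y^0 ↦ -2·X^0·Y^0·Z^2.
Collecting: F(X, Y, Z) = X**2 - 2*X*Y - X*Z - Y**2 + 2*Y*Z - 2*Z**2.


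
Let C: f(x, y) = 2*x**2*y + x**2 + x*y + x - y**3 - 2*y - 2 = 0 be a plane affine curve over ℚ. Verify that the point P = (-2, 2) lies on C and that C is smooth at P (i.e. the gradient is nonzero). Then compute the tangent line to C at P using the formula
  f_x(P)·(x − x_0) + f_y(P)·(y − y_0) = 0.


Tangent line at P: -17*x - 8*y - 18 = 0.

Step 1: f(-2, 2) = 0, so P lies on C.
Step 2: partial derivatives
  f_x(x, y) = 4*x*y + 2*x + y + 1, f_y(x, y) = 2*x**2 + x - 3*y**2 - 2.
  f_x(P) = -17, f_y(P) = -8 (gradient nonzero, so P is smooth).
Step 3: tangent line at P: -17·(x − -2) + -8·(y − 2) = 0.
Expanding: -17*x - 8*y - 18 = 0.


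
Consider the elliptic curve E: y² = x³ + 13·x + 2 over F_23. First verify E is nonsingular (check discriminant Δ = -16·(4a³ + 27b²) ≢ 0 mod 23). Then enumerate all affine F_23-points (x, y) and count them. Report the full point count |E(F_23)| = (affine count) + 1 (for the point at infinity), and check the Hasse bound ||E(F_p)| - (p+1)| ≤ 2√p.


Affine points = {(0, 5), (0, 18), (1, 4), (1, 19), (2, 6), (2, 17), (4, 7), (4, 16), (5, 10), (5, 13), (11, 2), (11, 21), (12, 0), (19, 1), (19, 22)}; affine count = 15; |E(F_23)| = 16.

Discriminant check: Δ ∝ 4a³ + 27b² = 4·13³ + 27·2² = 4·2197 + 27·4 ≡ 18 (mod 23). Nonzero ⇒ E is nonsingular.
For each x ∈ F_23, compute rhs = x³ + 13·x + 2 mod 23, then count y ∈ F_23 with y² ≡ rhs.
  x = 0: rhs = 2, matching y values: 5, 18 (2 points).
  x = 1: rhs = 16, matching y values: 4, 19 (2 points).
  x = 2: rhs = 13, matching y values: 6, 17 (2 points).
  x = 3: rhs = 22, matching y values: none (0 points).
  x = 4: rhs = 3, matching y values: 7, 16 (2 points).
  x = 5: rhs = 8, matching y values: 10, 13 (2 points).
  x = 6: rhs = 20, matching y values: none (0 points).
  x = 7: rhs = 22, matching y values: none (0 points).
  x = 8: rhs = 20, matching y values: none (0 points).
  x = 9: rhs = 20, matching y values: none (0 points).
  x = 10: rhs = 5, matching y values: none (0 points).
  x = 11: rhs = 4, matching y values: 2, 21 (2 points).
  x = 12: rhs = 0, matching y values: 0 (1 points).
  x = 13: rhs = 22, matching y values: none (0 points).
  x = 14: rhs = 7, matching y values: none (0 points).
  x = 15: rhs = 7, matching y values: none (0 points).
  x = 16: rhs = 5, matching y values: none (0 points).
  x = 17: rhs = 7, matching y values: none (0 points).
  x = 18: rhs = 19, matching y values: none (0 points).
  x = 19: rhs = 1, matching y values: 1, 22 (2 points).
  x = 20: rhs = 5, matching y values: none (0 points).
  x = 21: rhs = 14, matching y values: none (0 points).
  x = 22: rhs = 11, matching y values: none (0 points).
Total affine count: 15.
Full point count |E(F_23)| = 15 + 1 = 16.
Hasse bound: |16 − (23+1)| = |-8| = 8 ≤ 2√23 ≈ 9.5917 ✓.


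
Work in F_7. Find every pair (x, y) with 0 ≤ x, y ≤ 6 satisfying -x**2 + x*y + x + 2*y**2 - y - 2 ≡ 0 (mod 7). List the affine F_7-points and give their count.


Affine F_7-points: {(1, 1), (1, 6), (4, 0), (4, 2), (6, 2), (6, 6)}; count = 6.

For each of the 49 pairs (x, y) ∈ F_7², evaluate f(x, y) mod 7. Record the zeros.
  x = 0: [0↦5, 1↦6, 2↦4, 3↦6, 4↦5, 5↦1, 6↦1]  zeros at y ∈ ∅
  x = 1: [0↦5, 1↦0, 2↦6, 3↦2, 4↦2, 5↦6, 6↦0]  zeros at y ∈ {1, 6}
  x = 2: [0↦3, 1↦6, 2↦6, 3↦3, 4↦4, 5↦2, 6↦4]  zeros at y ∈ ∅
  x = 3: [0↦6, 1↦3, 2↦4, 3↦2, 4↦4, 5↦3, 6↦6]  zeros at y ∈ ∅
  x = 4: [0↦0, 1↦5, 2↦0, 3↦6, 4↦2, 5↦2, 6↦6]  zeros at y ∈ {0, 2}
  x = 5: [0↦6, 1↦5, 2↦1, 3↦1, 4↦5, 5↦6, 6↦4]  zeros at y ∈ ∅
  x = 6: [0↦3, 1↦3, 2↦0, 3↦1, 4↦6, 5↦1, 6↦0]  zeros at y ∈ {2, 6}
Collecting zeros: affine points = {(1, 1), (1, 6), (4, 0), (4, 2), (6, 2), (6, 6)}.
Total count |C(F_7)_aff| = 6.


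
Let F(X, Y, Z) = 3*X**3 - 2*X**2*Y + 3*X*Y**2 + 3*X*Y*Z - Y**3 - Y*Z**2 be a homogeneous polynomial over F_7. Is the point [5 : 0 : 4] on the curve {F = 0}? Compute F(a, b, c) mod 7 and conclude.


F(5,0,4) ≡ 4 (mod 7); P is NOT on the curve.

Evaluate F(5, 0, 4) term-by-term (mod 7).
  3*X**3 ↦ 3·125·1·1 = 375
  -2*X**2*Y ↦ -2·25·0·1 = 0
  3*X*Y**2 ↦ 3·5·0·1 = 0
  3*X*Y*Z ↦ 3·5·0·4 = 0
  -Y**3 ↦ -1·1·0·1 = 0
  -Y*Z**2 ↦ -1·1·0·16 = 0
Sum: F(5, 0, 4) = (375) + (0) + (0) + (0) + (0) + (0) = 375.
Reducing mod 7: 375 ≡ 4 (mod 7).
Since F(a, b, c) ≡ 4 ≠ 0 (mod 7), P does NOT lie on the curve.


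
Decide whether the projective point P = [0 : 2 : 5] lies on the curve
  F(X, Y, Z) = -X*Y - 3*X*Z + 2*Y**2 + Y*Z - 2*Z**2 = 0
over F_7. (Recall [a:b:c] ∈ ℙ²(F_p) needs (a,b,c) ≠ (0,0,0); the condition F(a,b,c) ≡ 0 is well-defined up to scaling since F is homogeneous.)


F(0,2,5) ≡ 3 (mod 7); P is NOT on the curve.

Evaluate F(0, 2, 5) term-by-term (mod 7).
  -X*Y ↦ -1·0·2·1 = 0
  -3*X*Z ↦ -3·0·1·5 = 0
  2*Y**2 ↦ 2·1·4·1 = 8
  Y*Z ↦ 1·1·2·5 = 10
  -2*Z**2 ↦ -2·1·1·25 = -50
Sum: F(0, 2, 5) = (0) + (0) + (8) + (10) + (-50) = -32.
Reducing mod 7: -32 ≡ 3 (mod 7).
Since F(a, b, c) ≡ 3 ≠ 0 (mod 7), P does NOT lie on the curve.


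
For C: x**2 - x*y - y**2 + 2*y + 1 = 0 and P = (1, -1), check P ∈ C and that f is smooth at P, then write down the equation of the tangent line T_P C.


Tangent line at P: 3*x + 3*y = 0.

Step 1: f(1, -1) = 0, so P lies on C.
Step 2: partial derivatives
  f_x(x, y) = 2*x - y, f_y(x, y) = -x - 2*y + 2.
  f_x(P) = 3, f_y(P) = 3 (gradient nonzero, so P is smooth).
Step 3: tangent line at P: 3·(x − 1) + 3·(y − -1) = 0.
Expanding: 3*x + 3*y = 0.


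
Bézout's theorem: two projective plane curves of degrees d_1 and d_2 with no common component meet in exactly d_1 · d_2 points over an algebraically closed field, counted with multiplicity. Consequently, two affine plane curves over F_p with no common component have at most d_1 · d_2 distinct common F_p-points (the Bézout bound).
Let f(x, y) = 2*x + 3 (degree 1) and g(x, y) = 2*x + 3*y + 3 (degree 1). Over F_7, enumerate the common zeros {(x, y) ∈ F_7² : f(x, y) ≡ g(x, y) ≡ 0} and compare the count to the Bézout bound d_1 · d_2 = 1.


Common zeros: {(2, 0)}; count = 1; Bézout bound = 1.

deg(f) = 1, deg(g) = 1, so Bézout bound = 1.
Scan x ∈ F_7. For each x, list the y ∈ F_7 with f(x, y) ≡ 0 and those with g(x, y) ≡ 0 (mod 7); the common zeros in that column are the intersection.
  x = 0: f ≡ 0 at y ∈ ∅; g ≡ 0 at y ∈ {6}; common: ∅.
  x = 1: f ≡ 0 at y ∈ ∅; g ≡ 0 at y ∈ {3}; common: ∅.
  x = 2: f ≡ 0 at y ∈ {0, 1, 2, 3, 4, 5, 6}; g ≡ 0 at y ∈ {0}; common: {0}.
  x = 3: f ≡ 0 at y ∈ ∅; g ≡ 0 at y ∈ {4}; common: ∅.
  x = 4: f ≡ 0 at y ∈ ∅; g ≡ 0 at y ∈ {1}; common: ∅.
  x = 5: f ≡ 0 at y ∈ ∅; g ≡ 0 at y ∈ {5}; common: ∅.
  x = 6: f ≡ 0 at y ∈ ∅; g ≡ 0 at y ∈ {2}; common: ∅.
Collecting: common zeros = {(2, 0)}, so the count is 1.
Comparison with the Bézout bound: 1 ≤ 1 = deg(f)·deg(g), as expected for curves with no common component (the bound is attained).


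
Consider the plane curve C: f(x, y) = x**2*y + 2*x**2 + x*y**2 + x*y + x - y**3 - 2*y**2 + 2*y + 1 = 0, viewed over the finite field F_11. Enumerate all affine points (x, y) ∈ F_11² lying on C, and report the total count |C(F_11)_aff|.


Affine F_11-points: {(0, 1), (0, 2), (0, 6), (1, 2), (1, 9), (1, 10), (2, 0), (3, 0), (6, 3), (7, 5), (7, 6), (9, 3), (9, 5), (9, 10), (10, 1)}; count = 15.

For each of the 121 pairs (x, y) ∈ F_11², evaluate f(x, y) mod 11. Record the zeros.
  x = 0: [0↦1, 1↦0, 2↦0, 3↦6, 4↦1, 5↦1, 6↦0, 7↦3, 8↦4, 9↦8, 10↦9]  zeros at y ∈ {1, 2, 6}
  x = 1: [0↦4, 1↦6, 2↦0, 3↦2, 4↦6, 5↦6, 6↦7, 7↦3, 8↦10, 9↦0, 10↦0]  zeros at y ∈ {2, 9, 10}
  x = 2: [0↦0, 1↦7, 2↦8, 3↦8, 4↦1, 5↦3, 6↦8, 7↦10, 8↦3, 9↦3, 10↦4]  zeros at y ∈ {0}
  x = 3: [0↦0, 1↦3, 2↦2, 3↦2, 4↦8, 5↦3, 6↦3, 7↦2, 8↦5, 9↦6, 10↦10]  zeros at y ∈ {0}
  x = 4: [0↦4, 1↦5, 2↦4, 3↦6, 4↦5, 5↦6, 6↦3, 7↦1, 8↦5, 9↦9, 10↦7]  zeros at y ∈ ∅
  x = 5: [0↦1, 1↦2, 2↦3, 3↦9, 4↦3, 5↦1, 6↦8, 7↦7, 8↦3, 9↦1, 10↦6]  zeros at y ∈ ∅
  x = 6: [0↦2, 1↦5, 2↦10, 3↦0, 4↦2, 5↦10, 6↦7, 7↦9, 8↦10, 9↦4, 10↦7]  zeros at y ∈ {3}
  x = 7: [0↦7, 1↦3, 2↦3, 3↦1, 4↦2, 5↦0, 6↦0, 7↦7, 8↦4, 9↦7, 10↦10]  zeros at y ∈ {5, 6}
  x = 8: [0↦5, 1↦7, 2↦4, 3↦1, 4↦3, 5↦4, 6↦9, 7↦1, 8↦7, 9↦10, 10↦4]  zeros at y ∈ ∅
  x = 9: [0↦7, 1↦6, 2↦2, 3↦0, 4↦5, 5↦0, 6↦1, 7↦2, 8↦8, 9↦2, 10↦0]  zeros at y ∈ {3, 5, 10}
  x = 10: [0↦2, 1↦0, 2↦8, 3↦9, 4↦8, 5↦10, 6↦9, 7↦10, 8↦7, 9↦5, 10↦9]  zeros at y ∈ {1}
Collecting zeros: affine points = {(0, 1), (0, 2), (0, 6), (1, 2), (1, 9), (1, 10), (2, 0), (3, 0), (6, 3), (7, 5), (7, 6), (9, 3), (9, 5), (9, 10), (10, 1)}.
Total count |C(F_11)_aff| = 15.


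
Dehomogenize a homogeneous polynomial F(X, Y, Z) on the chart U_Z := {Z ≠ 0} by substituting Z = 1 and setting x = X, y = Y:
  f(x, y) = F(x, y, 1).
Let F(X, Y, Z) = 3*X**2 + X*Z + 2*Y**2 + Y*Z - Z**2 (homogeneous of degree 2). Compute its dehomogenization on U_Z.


f(x, y) = 3*x**2 + x + 2*y**2 + y - 1

On U_Z we set Z = 1. Each monomial c·X^i·Y^j·Z^k in F becomes c·x^i·y^j·1^k = c·x^i·y^j.
Substituting Z = 1: F(X, Y, 1) = 3*x**2 + x + 2*y**2 + y - 1.
Note: deg(f) ≤ deg(F) = 2; strict inequality happens when F is divisible by Z (lost terms).


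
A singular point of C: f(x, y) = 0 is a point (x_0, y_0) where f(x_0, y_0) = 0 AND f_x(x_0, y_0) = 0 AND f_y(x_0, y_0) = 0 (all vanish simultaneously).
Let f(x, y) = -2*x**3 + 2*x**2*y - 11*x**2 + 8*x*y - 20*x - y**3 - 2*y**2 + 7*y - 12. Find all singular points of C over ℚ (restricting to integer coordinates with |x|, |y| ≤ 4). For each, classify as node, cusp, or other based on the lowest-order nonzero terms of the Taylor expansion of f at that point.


Singular points: {(-2, -1)}; classification: node.

Compute partial derivatives:
  f_x = -6*x**2 + 4*x*y - 22*x + 8*y - 20.
  f_y = 2*x**2 + 8*x - 3*y**2 - 4*y + 7.
Scan x_0 ∈ {−4, ..., 4}. For each x_0, f_y(x_0, y) is a polynomial in y; find its integer roots y ∈ {−4, ..., 4}, then test f_x and f at those candidates.
  x = -4: f_y(-4, y) = -3*y**2 - 4*y + 7; vanishes at y ∈ {1}. (-4, 1): f_x = -36 ≠ 0.
  x = -3: f_y(-3, y) = -3*y**2 - 4*y + 1; no integer root y with |y| ≤ 4.
  x = -2: f_y(-2, y) = -3*y**2 - 4*y - 1; vanishes at y ∈ {-1}. (-2, -1): f_x = 0, f = 0 — SINGULAR.
  x = -1: f_y(-1, y) = -3*y**2 - 4*y + 1; no integer root y with |y| ≤ 4.
  x = 0: f_y(0, y) = -3*y**2 - 4*y + 7; vanishes at y ∈ {1}. (0, 1): f_x = -12 ≠ 0.
  x = 1: f_y(1, y) = -3*y**2 - 4*y + 17; no integer root y with |y| ≤ 4.
  x = 2: f_y(2, y) = -3*y**2 - 4*y + 31; no integer root y with |y| ≤ 4.
  x = 3: f_y(3, y) = -3*y**2 - 4*y + 49; no integer root y with |y| ≤ 4.
  x = 4: f_y(4, y) = -3*y**2 - 4*y + 71; no integer root y with |y| ≤ 4.
Only singular point on the grid: (-2, -1).
Classify: substitute x = -2 + u, y = -1 + v and expand: f = -2*u**3 + 2*u**2*v - u**2 - v**3 + v**2.
No constant or linear terms (consistent with a singular point). Quadratic part: -u**2 + v**2. Cubic part: -2*u**3 + 2*u**2*v - v**3.
The quadratic part v**2 - u**2 = (v − u)(v + u) splits into two distinct linear factors, so there are two distinct tangent lines y − -1 = ±(x − -2) — this is a node (ordinary double point).
Classification: node.


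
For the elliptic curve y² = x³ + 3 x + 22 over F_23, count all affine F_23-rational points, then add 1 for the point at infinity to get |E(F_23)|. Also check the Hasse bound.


Affine points = {(1, 7), (1, 16), (2, 6), (2, 17), (3, 9), (3, 14), (4, 11), (4, 12), (5, 1), (5, 22), (6, 7), (6, 16), (7, 8), (7, 15), (8, 11), (8, 12), (11, 11), (11, 12), (13, 2), (13, 21), (14, 5), (14, 18), (16, 7), (16, 16), (17, 8), (17, 15), (20, 3), (20, 20), (21, 10), (21, 13), (22, 8), (22, 15)}; affine count = 32; |E(F_23)| = 33.

Discriminant check: Δ ∝ 4a³ + 27b² = 4·3³ + 27·22² = 4·27 + 27·484 ≡ 20 (mod 23). Nonzero ⇒ E is nonsingular.
For each x ∈ F_23, compute rhs = x³ + 3·x + 22 mod 23, then count y ∈ F_23 with y² ≡ rhs.
  x = 0: rhs = 22, matching y values: none (0 points).
  x = 1: rhs = 3, matching y values: 7, 16 (2 points).
  x = 2: rhs = 13, matching y values: 6, 17 (2 points).
  x = 3: rhs = 12, matching y values: 9, 14 (2 points).
  x = 4: rhs = 6, matching y values: 11, 12 (2 points).
  x = 5: rhs = 1, matching y values: 1, 22 (2 points).
  x = 6: rhs = 3, matching y values: 7, 16 (2 points).
  x = 7: rhs = 18, matching y values: 8, 15 (2 points).
  x = 8: rhs = 6, matching y values: 11, 12 (2 points).
  x = 9: rhs = 19, matching y values: none (0 points).
  x = 10: rhs = 17, matching y values: none (0 points).
  x = 11: rhs = 6, matching y values: 11, 12 (2 points).
  x = 12: rhs = 15, matching y values: none (0 points).
  x = 13: rhs = 4, matching y values: 2, 21 (2 points).
  x = 14: rhs = 2, matching y values: 5, 18 (2 points).
  x = 15: rhs = 15, matching y values: none (0 points).
  x = 16: rhs = 3, matching y values: 7, 16 (2 points).
  x = 17: rhs = 18, matching y values: 8, 15 (2 points).
  x = 18: rhs = 20, matching y values: none (0 points).
  x = 19: rhs = 15, matching y values: none (0 points).
  x = 20: rhs = 9, matching y values: 3, 20 (2 points).
  x = 21: rhs = 8, matching y values: 10, 13 (2 points).
  x = 22: rhs = 18, matching y values: 8, 15 (2 points).
Total affine count: 32.
Full point count |E(F_23)| = 32 + 1 = 33.
Hasse bound: |33 − (23+1)| = |9| = 9 ≤ 2√23 ≈ 9.5917 ✓.


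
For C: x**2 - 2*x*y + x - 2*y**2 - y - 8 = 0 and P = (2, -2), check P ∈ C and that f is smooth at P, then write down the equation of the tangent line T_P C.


Tangent line at P: 9*x + 3*y - 12 = 0.

Step 1: f(2, -2) = 0, so P lies on C.
Step 2: partial derivatives
  f_x(x, y) = 2*x - 2*y + 1, f_y(x, y) = -2*x - 4*y - 1.
  f_x(P) = 9, f_y(P) = 3 (gradient nonzero, so P is smooth).
Step 3: tangent line at P: 9·(x − 2) + 3·(y − -2) = 0.
Expanding: 9*x + 3*y - 12 = 0.


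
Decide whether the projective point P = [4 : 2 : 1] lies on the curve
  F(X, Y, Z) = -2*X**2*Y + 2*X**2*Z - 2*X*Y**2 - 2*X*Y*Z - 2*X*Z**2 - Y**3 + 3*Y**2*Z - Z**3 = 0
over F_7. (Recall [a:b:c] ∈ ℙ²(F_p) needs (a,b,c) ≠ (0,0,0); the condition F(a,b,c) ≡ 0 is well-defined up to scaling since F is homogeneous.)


F(4,2,1) ≡ 6 (mod 7); P is NOT on the curve.

Evaluate F(4, 2, 1) term-by-term (mod 7).
  -2*X**2*Y ↦ -2·16·2·1 = -64
  2*X**2*Z ↦ 2·16·1·1 = 32
  -2*X*Y**2 ↦ -2·4·4·1 = -32
  -2*X*Y*Z ↦ -2·4·2·1 = -16
  -2*X*Z**2 ↦ -2·4·1·1 = -8
  -Y**3 ↦ -1·1·8·1 = -8
  3*Y**2*Z ↦ 3·1·4·1 = 12
  -Z**3 ↦ -1·1·1·1 = -1
Sum: F(4, 2, 1) = (-64) + (32) + (-32) + (-16) + (-8) + (-8) + (12) + (-1) = -85.
Reducing mod 7: -85 ≡ 6 (mod 7).
Since F(a, b, c) ≡ 6 ≠ 0 (mod 7), P does NOT lie on the curve.


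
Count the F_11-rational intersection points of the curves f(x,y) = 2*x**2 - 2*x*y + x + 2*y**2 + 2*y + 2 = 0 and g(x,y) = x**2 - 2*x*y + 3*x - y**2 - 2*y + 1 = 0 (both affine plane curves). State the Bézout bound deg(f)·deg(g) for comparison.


Common zeros: {(1, 6)}; count = 1; Bézout bound = 4.

deg(f) = 2, deg(g) = 2, so Bézout bound = 4.
Scan x ∈ F_11. For each x, list the y ∈ F_11 with f(x, y) ≡ 0 and those with g(x, y) ≡ 0 (mod 11); the common zeros in that column are the intersection.
  x = 0: f ≡ 0 at y ∈ ∅; g ≡ 0 at y ∈ ∅; common: ∅.
  x = 1: f ≡ 0 at y ∈ {5, 6}; g ≡ 0 at y ∈ {1, 6}; common: {6}.
  x = 2: f ≡ 0 at y ∈ ∅; g ≡ 0 at y ∈ {0, 5}; common: ∅.
  x = 3: f ≡ 0 at y ∈ ∅; g ≡ 0 at y ∈ ∅; common: ∅.
  x = 4: f ≡ 0 at y ∈ ∅; g ≡ 0 at y ∈ ∅; common: ∅.
  x = 5: f ≡ 0 at y ∈ {7, 8}; g ≡ 0 at y ∈ {5}; common: ∅.
  x = 6: f ≡ 0 at y ∈ ∅; g ≡ 0 at y ∈ {0, 8}; common: ∅.
  x = 7: f ≡ 0 at y ∈ {7, 10}; g ≡ 0 at y ∈ {8, 9}; common: ∅.
  x = 8: f ≡ 0 at y ∈ {8, 10}; g ≡ 0 at y ∈ {6, 9}; common: ∅.
  x = 9: f ≡ 0 at y ∈ {3, 5}; g ≡ 0 at y ∈ {1}; common: ∅.
  x = 10: f ≡ 0 at y ∈ {3, 6}; g ≡ 0 at y ∈ ∅; common: ∅.
Collecting: common zeros = {(1, 6)}, so the count is 1.
Comparison with the Bézout bound: 1 ≤ 4 = deg(f)·deg(g), as expected for curves with no common component (the affine F_11-count falls short of the bound because intersections may lie at infinity, over extension fields, or carry multiplicity).


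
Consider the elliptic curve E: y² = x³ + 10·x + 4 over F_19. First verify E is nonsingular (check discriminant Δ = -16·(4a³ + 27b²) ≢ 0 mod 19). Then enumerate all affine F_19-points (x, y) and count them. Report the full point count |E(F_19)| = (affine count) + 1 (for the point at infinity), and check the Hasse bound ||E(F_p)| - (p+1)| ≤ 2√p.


Affine points = {(0, 2), (0, 17), (3, 2), (3, 17), (8, 8), (8, 11), (9, 5), (9, 14), (11, 1), (11, 18), (12, 3), (12, 16), (14, 0), (16, 2), (16, 17)}; affine count = 15; |E(F_19)| = 16.

Discriminant check: Δ ∝ 4a³ + 27b² = 4·10³ + 27·4² = 4·1000 + 27·16 ≡ 5 (mod 19). Nonzero ⇒ E is nonsingular.
For each x ∈ F_19, compute rhs = x³ + 10·x + 4 mod 19, then count y ∈ F_19 with y² ≡ rhs.
  x = 0: rhs = 4, matching y values: 2, 17 (2 points).
  x = 1: rhs = 15, matching y values: none (0 points).
  x = 2: rhs = 13, matching y values: none (0 points).
  x = 3: rhs = 4, matching y values: 2, 17 (2 points).
  x = 4: rhs = 13, matching y values: none (0 points).
  x = 5: rhs = 8, matching y values: none (0 points).
  x = 6: rhs = 14, matching y values: none (0 points).
  x = 7: rhs = 18, matching y values: none (0 points).
  x = 8: rhs = 7, matching y values: 8, 11 (2 points).
  x = 9: rhs = 6, matching y values: 5, 14 (2 points).
  x = 10: rhs = 2, matching y values: none (0 points).
  x = 11: rhs = 1, matching y values: 1, 18 (2 points).
  x = 12: rhs = 9, matching y values: 3, 16 (2 points).
  x = 13: rhs = 13, matching y values: none (0 points).
  x = 14: rhs = 0, matching y values: 0 (1 points).
  x = 15: rhs = 14, matching y values: none (0 points).
  x = 16: rhs = 4, matching y values: 2, 17 (2 points).
  x = 17: rhs = 14, matching y values: none (0 points).
  x = 18: rhs = 12, matching y values: none (0 points).
Total affine count: 15.
Full point count |E(F_19)| = 15 + 1 = 16.
Hasse bound: |16 − (19+1)| = |-4| = 4 ≤ 2√19 ≈ 8.7178 ✓.


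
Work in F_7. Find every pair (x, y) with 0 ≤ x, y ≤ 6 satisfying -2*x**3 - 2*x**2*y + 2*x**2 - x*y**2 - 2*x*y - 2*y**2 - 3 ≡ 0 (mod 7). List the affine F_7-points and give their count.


Affine F_7-points: {(0, 3), (0, 4), (1, 3), (1, 5), (4, 2), (4, 3), (5, 0), (6, 1), (6, 6)}; count = 9.

For each of the 49 pairs (x, y) ∈ F_7², evaluate f(x, y) mod 7. Record the zeros.
  x = 0: [0↦4, 1↦2, 2↦3, 3↦0, 4↦0, 5↦3, 6↦2]  zeros at y ∈ {3, 4}
  x = 1: [0↦4, 1↦4, 2↦5, 3↦0, 4↦3, 5↦0, 6↦5]  zeros at y ∈ {3, 5}
  x = 2: [0↦3, 1↦1, 2↦5, 3↦1, 4↦3, 5↦4, 6↦4]  zeros at y ∈ ∅
  x = 3: [0↦3, 1↦2, 2↦5, 3↦5, 4↦2, 5↦3, 6↦1]  zeros at y ∈ ∅
  x = 4: [0↦6, 1↦2, 2↦0, 3↦0, 4↦2, 5↦6, 6↦5]  zeros at y ∈ {2, 3}
  x = 5: [0↦0, 1↦3, 2↦6, 3↦2, 4↦5, 5↦1, 6↦4]  zeros at y ∈ {0}
  x = 6: [0↦1, 1↦0, 2↦4, 3↦6, 4↦6, 5↦4, 6↦0]  zeros at y ∈ {1, 6}
Collecting zeros: affine points = {(0, 3), (0, 4), (1, 3), (1, 5), (4, 2), (4, 3), (5, 0), (6, 1), (6, 6)}.
Total count |C(F_7)_aff| = 9.


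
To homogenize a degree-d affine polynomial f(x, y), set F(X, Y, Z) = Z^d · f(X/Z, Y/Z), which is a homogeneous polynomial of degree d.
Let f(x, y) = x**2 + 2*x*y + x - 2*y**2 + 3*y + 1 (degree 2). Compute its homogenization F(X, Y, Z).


F(X, Y, Z) = X**2 + 2*X*Y + X*Z - 2*Y**2 + 3*Y*Z + Z**2

deg(f) = 2.
Substitute x = X/Z, y = Y/Z into f, then multiply by Z^2.
  monomial 1·x^2·y^0 ↦ 1·X^2·Y^0·Z^0.
  monomial 2·x^1·y^1 ↦ 2·X^1·Y^1·Z^0.
  monomial 1·x^1·y^0 ↦ 1·X^1·Y^0·Z^1.
  monomial -2·x^0·y^2 ↦ -2·X^0·Y^2·Z^0.
  monomial 3·x^0·y^1 ↦ 3·X^0·Y^1·Z^1.
  monomial 1·x^0·y^0 ↦ 1·X^0·Y^0·Z^2.
Collecting: F(X, Y, Z) = X**2 + 2*X*Y + X*Z - 2*Y**2 + 3*Y*Z + Z**2.


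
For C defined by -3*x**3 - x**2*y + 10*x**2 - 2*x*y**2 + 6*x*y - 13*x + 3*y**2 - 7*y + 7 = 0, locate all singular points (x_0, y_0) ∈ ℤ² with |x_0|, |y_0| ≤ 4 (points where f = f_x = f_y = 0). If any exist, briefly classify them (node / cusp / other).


Singular points: {(1, 1)}; classification: cusp.

Compute partial derivatives:
  f_x = -9*x**2 - 2*x*y + 20*x - 2*y**2 + 6*y - 13.
  f_y = -x**2 - 4*x*y + 6*x + 6*y - 7.
Scan x_0 ∈ {−4, ..., 4}. For each x_0, f_y(x_0, y) is a polynomial in y; find its integer roots y ∈ {−4, ..., 4}, then test f_x and f at those candidates.
  x = -4: f_y(-4, y) = 22*y - 47; no integer root y with |y| ≤ 4.
  x = -3: f_y(-3, y) = 18*y - 34; no integer root y with |y| ≤ 4.
  x = -2: f_y(-2, y) = 14*y - 23; no integer root y with |y| ≤ 4.
  x = -1: f_y(-1, y) = 10*y - 14; no integer root y with |y| ≤ 4.
  x = 0: f_y(0, y) = 6*y - 7; no integer root y with |y| ≤ 4.
  x = 1: f_y(1, y) = 2*y - 2; vanishes at y ∈ {1}. (1, 1): f_x = 0, f = 0 — SINGULAR.
  x = 2: f_y(2, y) = 1 - 2*y; no integer root y with |y| ≤ 4.
  x = 3: f_y(3, y) = 2 - 6*y; no integer root y with |y| ≤ 4.
  x = 4: f_y(4, y) = 1 - 10*y; no integer root y with |y| ≤ 4.
Only singular point on the grid: (1, 1).
Classify: substitute x = 1 + u, y = 1 + v and expand: f = -3*u**3 - u**2*v - 2*u*v**2 + v**2.
No constant or linear terms (consistent with a singular point). Quadratic part: v**2. Cubic part: -3*u**3 - u**2*v - 2*u*v**2.
The quadratic part v**2 is a perfect square, so there is a single (double) tangent line v = 0, i.e. y = 1. Restricting the cubic part to that line (v = 0) leaves -3*u**3 ≠ 0, so f is not divisible by v and the branch is v² ≈ 3*u**3 to lowest order — this is a cusp.
Classification: cusp.


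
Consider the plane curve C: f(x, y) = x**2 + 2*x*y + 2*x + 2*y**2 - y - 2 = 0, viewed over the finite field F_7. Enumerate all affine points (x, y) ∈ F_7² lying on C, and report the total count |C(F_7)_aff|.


Affine F_7-points: {(1, 5)}; count = 1.

For each of the 49 pairs (x, y) ∈ F_7², evaluate f(x, y) mod 7. Record the zeros.
  x = 0: [0↦5, 1↦6, 2↦4, 3↦6, 4↦5, 5↦1, 6↦1]  zeros at y ∈ ∅
  x = 1: [0↦1, 1↦4, 2↦4, 3↦1, 4↦2, 5↦0, 6↦2]  zeros at y ∈ {5}
  x = 2: [0↦6, 1↦4, 2↦6, 3↦5, 4↦1, 5↦1, 6↦5]  zeros at y ∈ ∅
  x = 3: [0↦6, 1↦6, 2↦3, 3↦4, 4↦2, 5↦4, 6↦3]  zeros at y ∈ ∅
  x = 4: [0↦1, 1↦3, 2↦2, 3↦5, 4↦5, 5↦2, 6↦3]  zeros at y ∈ ∅
  x = 5: [0↦5, 1↦2, 2↦3, 3↦1, 4↦3, 5↦2, 6↦5]  zeros at y ∈ ∅
  x = 6: [0↦4, 1↦3, 2↦6, 3↦6, 4↦3, 5↦4, 6↦2]  zeros at y ∈ ∅
Collecting zeros: affine points = {(1, 5)}.
Total count |C(F_7)_aff| = 1.


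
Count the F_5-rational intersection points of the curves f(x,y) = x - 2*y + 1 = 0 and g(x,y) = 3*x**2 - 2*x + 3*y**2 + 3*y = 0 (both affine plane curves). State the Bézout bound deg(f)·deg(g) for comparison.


Common zeros: {(4, 0)}; count = 1; Bézout bound = 2.

deg(f) = 1, deg(g) = 2, so Bézout bound = 2.
Scan x ∈ F_5. For each x, list the y ∈ F_5 with f(x, y) ≡ 0 and those with g(x, y) ≡ 0 (mod 5); the common zeros in that column are the intersection.
  x = 0: f ≡ 0 at y ∈ {3}; g ≡ 0 at y ∈ {0, 4}; common: ∅.
  x = 1: f ≡ 0 at y ∈ {1}; g ≡ 0 at y ∈ ∅; common: ∅.
  x = 2: f ≡ 0 at y ∈ {4}; g ≡ 0 at y ∈ ∅; common: ∅.
  x = 3: f ≡ 0 at y ∈ {2}; g ≡ 0 at y ∈ ∅; common: ∅.
  x = 4: f ≡ 0 at y ∈ {0}; g ≡ 0 at y ∈ {0, 4}; common: {0}.
Collecting: common zeros = {(4, 0)}, so the count is 1.
Comparison with the Bézout bound: 1 ≤ 2 = deg(f)·deg(g), as expected for curves with no common component (the affine F_5-count falls short of the bound because intersections may lie at infinity, over extension fields, or carry multiplicity).


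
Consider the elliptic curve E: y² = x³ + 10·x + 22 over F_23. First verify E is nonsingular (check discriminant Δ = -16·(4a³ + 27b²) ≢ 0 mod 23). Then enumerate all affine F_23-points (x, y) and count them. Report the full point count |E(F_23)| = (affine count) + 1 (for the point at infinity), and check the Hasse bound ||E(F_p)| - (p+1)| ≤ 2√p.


Affine points = {(2, 2), (2, 21), (5, 6), (5, 17), (8, 4), (8, 19), (9, 6), (9, 17), (10, 8), (10, 15), (13, 7), (13, 16), (14, 10), (14, 13), (16, 0), (18, 10), (18, 13)}; affine count = 17; |E(F_23)| = 18.

Discriminant check: Δ ∝ 4a³ + 27b² = 4·10³ + 27·22² = 4·1000 + 27·484 ≡ 2 (mod 23). Nonzero ⇒ E is nonsingular.
For each x ∈ F_23, compute rhs = x³ + 10·x + 22 mod 23, then count y ∈ F_23 with y² ≡ rhs.
  x = 0: rhs = 22, matching y values: none (0 points).
  x = 1: rhs = 10, matching y values: none (0 points).
  x = 2: rhs = 4, matching y values: 2, 21 (2 points).
  x = 3: rhs = 10, matching y values: none (0 points).
  x = 4: rhs = 11, matching y values: none (0 points).
  x = 5: rhs = 13, matching y values: 6, 17 (2 points).
  x = 6: rhs = 22, matching y values: none (0 points).
  x = 7: rhs = 21, matching y values: none (0 points).
  x = 8: rhs = 16, matching y values: 4, 19 (2 points).
  x = 9: rhs = 13, matching y values: 6, 17 (2 points).
  x = 10: rhs = 18, matching y values: 8, 15 (2 points).
  x = 11: rhs = 14, matching y values: none (0 points).
  x = 12: rhs = 7, matching y values: none (0 points).
  x = 13: rhs = 3, matching y values: 7, 16 (2 points).
  x = 14: rhs = 8, matching y values: 10, 13 (2 points).
  x = 15: rhs = 5, matching y values: none (0 points).
  x = 16: rhs = 0, matching y values: 0 (1 points).
  x = 17: rhs = 22, matching y values: none (0 points).
  x = 18: rhs = 8, matching y values: 10, 13 (2 points).
  x = 19: rhs = 10, matching y values: none (0 points).
  x = 20: rhs = 11, matching y values: none (0 points).
  x = 21: rhs = 17, matching y values: none (0 points).
  x = 22: rhs = 11, matching y values: none (0 points).
Total affine count: 17.
Full point count |E(F_23)| = 17 + 1 = 18.
Hasse bound: |18 − (23+1)| = |-6| = 6 ≤ 2√23 ≈ 9.5917 ✓.


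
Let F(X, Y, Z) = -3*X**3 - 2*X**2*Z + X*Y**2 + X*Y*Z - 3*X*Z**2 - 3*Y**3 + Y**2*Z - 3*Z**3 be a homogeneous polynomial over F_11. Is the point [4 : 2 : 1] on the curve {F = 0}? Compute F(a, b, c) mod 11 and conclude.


F(4,2,1) ≡ 7 (mod 11); P is NOT on the curve.

Evaluate F(4, 2, 1) term-by-term (mod 11).
  -3*X**3 ↦ -3·64·1·1 = -192
  -2*X**2*Z ↦ -2·16·1·1 = -32
  X*Y**2 ↦ 1·4·4·1 = 16
  X*Y*Z ↦ 1·4·2·1 = 8
  -3*X*Z**2 ↦ -3·4·1·1 = -12
  -3*Y**3 ↦ -3·1·8·1 = -24
  Y**2*Z ↦ 1·1·4·1 = 4
  -3*Z**3 ↦ -3·1·1·1 = -3
Sum: F(4, 2, 1) = (-192) + (-32) + (16) + (8) + (-12) + (-24) + (4) + (-3) = -235.
Reducing mod 11: -235 ≡ 7 (mod 11).
Since F(a, b, c) ≡ 7 ≠ 0 (mod 11), P does NOT lie on the curve.


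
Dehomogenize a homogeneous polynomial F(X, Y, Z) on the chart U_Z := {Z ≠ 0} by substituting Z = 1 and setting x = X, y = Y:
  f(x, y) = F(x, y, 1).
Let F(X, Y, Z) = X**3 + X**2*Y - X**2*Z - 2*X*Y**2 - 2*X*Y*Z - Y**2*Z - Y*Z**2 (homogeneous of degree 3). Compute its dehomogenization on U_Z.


f(x, y) = x**3 + x**2*y - x**2 - 2*x*y**2 - 2*x*y - y**2 - y

On U_Z we set Z = 1. Each monomial c·X^i·Y^j·Z^k in F becomes c·x^i·y^j·1^k = c·x^i·y^j.
Substituting Z = 1: F(X, Y, 1) = x**3 + x**2*y - x**2 - 2*x*y**2 - 2*x*y - y**2 - y.
Note: deg(f) ≤ deg(F) = 3; strict inequality happens when F is divisible by Z (lost terms).


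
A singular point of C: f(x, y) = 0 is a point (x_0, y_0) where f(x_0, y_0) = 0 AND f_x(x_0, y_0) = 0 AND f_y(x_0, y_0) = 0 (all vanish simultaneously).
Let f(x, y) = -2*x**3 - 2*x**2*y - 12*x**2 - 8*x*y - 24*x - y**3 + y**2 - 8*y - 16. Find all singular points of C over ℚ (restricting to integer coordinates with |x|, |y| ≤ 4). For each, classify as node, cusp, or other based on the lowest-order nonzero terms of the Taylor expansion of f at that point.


Singular points: {(-2, 0)}; classification: cusp.

Compute partial derivatives:
  f_x = -6*x**2 - 4*x*y - 24*x - 8*y - 24.
  f_y = -2*x**2 - 8*x - 3*y**2 + 2*y - 8.
Scan x_0 ∈ {−4, ..., 4}. For each x_0, f_y(x_0, y) is a polynomial in y; find its integer roots y ∈ {−4, ..., 4}, then test f_x and f at those candidates.
  x = -4: f_y(-4, y) = -3*y**2 + 2*y - 8; no integer root y with |y| ≤ 4.
  x = -3: f_y(-3, y) = -3*y**2 + 2*y - 2; no integer root y with |y| ≤ 4.
  x = -2: f_y(-2, y) = -3*y**2 + 2*y; vanishes at y ∈ {0}. (-2, 0): f_x = 0, f = 0 — SINGULAR.
  x = -1: f_y(-1, y) = -3*y**2 + 2*y - 2; no integer root y with |y| ≤ 4.
  x = 0: f_y(0, y) = -3*y**2 + 2*y - 8; no integer root y with |y| ≤ 4.
  x = 1: f_y(1, y) = -3*y**2 + 2*y - 18; no integer root y with |y| ≤ 4.
  x = 2: f_y(2, y) = -3*y**2 + 2*y - 32; no integer root y with |y| ≤ 4.
  x = 3: f_y(3, y) = -3*y**2 + 2*y - 50; no integer root y with |y| ≤ 4.
  x = 4: f_y(4, y) = -3*y**2 + 2*y - 72; no integer root y with |y| ≤ 4.
Only singular point on the grid: (-2, 0).
Classify: substitute x = -2 + u, y = 0 + v and expand: f = -2*u**3 - 2*u**2*v - v**3 + v**2.
No constant or linear terms (consistent with a singular point). Quadratic part: v**2. Cubic part: -2*u**3 - 2*u**2*v - v**3.
The quadratic part v**2 is a perfect square, so there is a single (double) tangent line v = 0, i.e. y = 0. Restricting the cubic part to that line (v = 0) leaves -2*u**3 ≠ 0, so f is not divisible by v and the branch is v² ≈ 2*u**3 to lowest order — this is a cusp.
Classification: cusp.


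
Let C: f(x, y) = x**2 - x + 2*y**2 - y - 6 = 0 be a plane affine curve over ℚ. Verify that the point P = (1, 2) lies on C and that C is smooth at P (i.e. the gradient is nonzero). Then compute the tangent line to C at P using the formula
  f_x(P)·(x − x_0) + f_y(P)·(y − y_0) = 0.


Tangent line at P: x + 7*y - 15 = 0.

Step 1: f(1, 2) = 0, so P lies on C.
Step 2: partial derivatives
  f_x(x, y) = 2*x - 1, f_y(x, y) = 4*y - 1.
  f_x(P) = 1, f_y(P) = 7 (gradient nonzero, so P is smooth).
Step 3: tangent line at P: 1·(x − 1) + 7·(y − 2) = 0.
Expanding: x + 7*y - 15 = 0.


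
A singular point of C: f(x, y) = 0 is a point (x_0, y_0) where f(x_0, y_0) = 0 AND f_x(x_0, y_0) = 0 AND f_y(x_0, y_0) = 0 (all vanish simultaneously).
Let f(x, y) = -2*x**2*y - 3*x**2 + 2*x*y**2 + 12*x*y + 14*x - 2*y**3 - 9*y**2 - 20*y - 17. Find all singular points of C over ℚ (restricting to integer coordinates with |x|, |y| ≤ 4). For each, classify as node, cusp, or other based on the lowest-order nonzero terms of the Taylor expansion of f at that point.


Singular points: {(2, -1)}; classification: node.

Compute partial derivatives:
  f_x = -4*x*y - 6*x + 2*y**2 + 12*y + 14.
  f_y = -2*x**2 + 4*x*y + 12*x - 6*y**2 - 18*y - 20.
Scan x_0 ∈ {−4, ..., 4}. For each x_0, f_y(x_0, y) is a polynomial in y; find its integer roots y ∈ {−4, ..., 4}, then test f_x and f at those candidates.
  x = -4: f_y(-4, y) = -6*y**2 - 34*y - 100; no integer root y with |y| ≤ 4.
  x = -3: f_y(-3, y) = -6*y**2 - 30*y - 74; no integer root y with |y| ≤ 4.
  x = -2: f_y(-2, y) = -6*y**2 - 26*y - 52; no integer root y with |y| ≤ 4.
  x = -1: f_y(-1, y) = -6*y**2 - 22*y - 34; no integer root y with |y| ≤ 4.
  x = 0: f_y(0, y) = -6*y**2 - 18*y - 20; no integer root y with |y| ≤ 4.
  x = 1: f_y(1, y) = -6*y**2 - 14*y - 10; no integer root y with |y| ≤ 4.
  x = 2: f_y(2, y) = -6*y**2 - 10*y - 4; vanishes at y ∈ {-1}. (2, -1): f_x = 0, f = 0 — SINGULAR.
  x = 3: f_y(3, y) = -6*y**2 - 6*y - 2; no integer root y with |y| ≤ 4.
  x = 4: f_y(4, y) = -6*y**2 - 2*y - 4; no integer root y with |y| ≤ 4.
Only singular point on the grid: (2, -1).
Classify: substitute x = 2 + u, y = -1 + v and expand: f = -2*u**2*v - u**2 + 2*u*v**2 - 2*v**3 + v**2.
No constant or linear terms (consistent with a singular point). Quadratic part: -u**2 + v**2. Cubic part: -2*u**2*v + 2*u*v**2 - 2*v**3.
The quadratic part v**2 - u**2 = (v − u)(v + u) splits into two distinct linear factors, so there are two distinct tangent lines y − -1 = ±(x − 2) — this is a node (ordinary double point).
Classification: node.


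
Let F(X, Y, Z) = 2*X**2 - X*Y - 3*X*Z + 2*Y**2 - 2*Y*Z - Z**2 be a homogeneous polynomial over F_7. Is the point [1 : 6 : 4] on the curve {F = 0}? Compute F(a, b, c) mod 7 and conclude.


F(1,6,4) ≡ 6 (mod 7); P is NOT on the curve.

Evaluate F(1, 6, 4) term-by-term (mod 7).
  2*X**2 ↦ 2·1·1·1 = 2
  -X*Y ↦ -1·1·6·1 = -6
  -3*X*Z ↦ -3·1·1·4 = -12
  2*Y**2 ↦ 2·1·36·1 = 72
  -2*Y*Z ↦ -2·1·6·4 = -48
  -Z**2 ↦ -1·1·1·16 = -16
Sum: F(1, 6, 4) = (2) + (-6) + (-12) + (72) + (-48) + (-16) = -8.
Reducing mod 7: -8 ≡ 6 (mod 7).
Since F(a, b, c) ≡ 6 ≠ 0 (mod 7), P does NOT lie on the curve.


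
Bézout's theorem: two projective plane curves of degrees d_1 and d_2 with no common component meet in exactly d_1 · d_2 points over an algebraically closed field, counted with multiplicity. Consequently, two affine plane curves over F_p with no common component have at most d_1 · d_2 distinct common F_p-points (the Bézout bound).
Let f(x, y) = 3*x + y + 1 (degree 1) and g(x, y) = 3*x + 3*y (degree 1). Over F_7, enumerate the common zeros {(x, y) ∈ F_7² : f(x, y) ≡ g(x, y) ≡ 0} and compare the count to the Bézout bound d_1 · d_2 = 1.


Common zeros: {(3, 4)}; count = 1; Bézout bound = 1.

deg(f) = 1, deg(g) = 1, so Bézout bound = 1.
Scan x ∈ F_7. For each x, list the y ∈ F_7 with f(x, y) ≡ 0 and those with g(x, y) ≡ 0 (mod 7); the common zeros in that column are the intersection.
  x = 0: f ≡ 0 at y ∈ {6}; g ≡ 0 at y ∈ {0}; common: ∅.
  x = 1: f ≡ 0 at y ∈ {3}; g ≡ 0 at y ∈ {6}; common: ∅.
  x = 2: f ≡ 0 at y ∈ {0}; g ≡ 0 at y ∈ {5}; common: ∅.
  x = 3: f ≡ 0 at y ∈ {4}; g ≡ 0 at y ∈ {4}; common: {4}.
  x = 4: f ≡ 0 at y ∈ {1}; g ≡ 0 at y ∈ {3}; common: ∅.
  x = 5: f ≡ 0 at y ∈ {5}; g ≡ 0 at y ∈ {2}; common: ∅.
  x = 6: f ≡ 0 at y ∈ {2}; g ≡ 0 at y ∈ {1}; common: ∅.
Collecting: common zeros = {(3, 4)}, so the count is 1.
Comparison with the Bézout bound: 1 ≤ 1 = deg(f)·deg(g), as expected for curves with no common component (the bound is attained).
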